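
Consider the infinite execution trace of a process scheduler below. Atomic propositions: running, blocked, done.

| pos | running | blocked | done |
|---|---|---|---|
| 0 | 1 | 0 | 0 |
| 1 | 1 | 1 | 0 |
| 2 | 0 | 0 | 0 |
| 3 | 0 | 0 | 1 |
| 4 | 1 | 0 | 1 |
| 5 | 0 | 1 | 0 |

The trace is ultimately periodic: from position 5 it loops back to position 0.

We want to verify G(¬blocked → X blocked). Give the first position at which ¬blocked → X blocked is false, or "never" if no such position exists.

Check ¬blocked → X blocked at each position in order: 0 ✓, 1 ✓.
At position 2 the labels are {} and the next position 3 has {done}, so ¬blocked → X blocked is false there. This is the first violation.

2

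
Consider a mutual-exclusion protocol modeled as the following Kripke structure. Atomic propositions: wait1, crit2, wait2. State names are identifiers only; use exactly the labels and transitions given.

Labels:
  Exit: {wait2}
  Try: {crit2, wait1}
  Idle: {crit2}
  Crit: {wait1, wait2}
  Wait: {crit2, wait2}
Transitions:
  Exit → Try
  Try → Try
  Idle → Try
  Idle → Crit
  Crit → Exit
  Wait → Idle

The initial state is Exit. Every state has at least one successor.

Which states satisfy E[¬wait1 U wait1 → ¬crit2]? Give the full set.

States satisfying ¬wait1: {Exit, Idle, Wait}.
States satisfying wait1 → ¬crit2: {Exit, Idle, Crit, Wait}.
States satisfying E[¬wait1 U wait1 → ¬crit2]: {Exit, Idle, Crit, Wait}.

{Exit, Idle, Crit, Wait}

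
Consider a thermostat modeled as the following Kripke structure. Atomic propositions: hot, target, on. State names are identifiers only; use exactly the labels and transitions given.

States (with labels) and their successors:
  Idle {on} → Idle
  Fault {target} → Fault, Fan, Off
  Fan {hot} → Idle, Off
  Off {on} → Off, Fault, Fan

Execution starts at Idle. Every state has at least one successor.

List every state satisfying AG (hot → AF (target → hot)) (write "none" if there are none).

States satisfying hot → AF (target → hot): {Idle, Fault, Fan, Off}.
States satisfying AG (hot → AF (target → hot)): {Idle, Fault, Fan, Off}.

{Idle, Fault, Fan, Off}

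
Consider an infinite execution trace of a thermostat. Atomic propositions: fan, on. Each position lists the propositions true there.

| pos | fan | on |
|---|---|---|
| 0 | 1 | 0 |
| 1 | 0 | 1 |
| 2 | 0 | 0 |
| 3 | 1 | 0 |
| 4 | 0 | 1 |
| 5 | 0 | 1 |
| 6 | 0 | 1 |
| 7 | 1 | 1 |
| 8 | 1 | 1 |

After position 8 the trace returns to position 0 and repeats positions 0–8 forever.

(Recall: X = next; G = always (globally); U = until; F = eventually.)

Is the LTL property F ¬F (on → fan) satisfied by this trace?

¬F (on → fan) is false at every position 0..8, so it never becomes true and F ¬F (on → fan) fails.

Violated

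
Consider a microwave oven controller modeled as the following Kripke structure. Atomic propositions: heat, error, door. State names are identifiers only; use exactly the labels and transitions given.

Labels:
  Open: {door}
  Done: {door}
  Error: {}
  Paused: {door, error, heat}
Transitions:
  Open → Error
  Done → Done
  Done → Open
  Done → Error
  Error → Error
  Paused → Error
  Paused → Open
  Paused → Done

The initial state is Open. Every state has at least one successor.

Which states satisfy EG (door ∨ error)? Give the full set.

{Done, Paused}

States satisfying door ∨ error: {Open, Done, Paused}.
States satisfying EG (door ∨ error): {Done, Paused}.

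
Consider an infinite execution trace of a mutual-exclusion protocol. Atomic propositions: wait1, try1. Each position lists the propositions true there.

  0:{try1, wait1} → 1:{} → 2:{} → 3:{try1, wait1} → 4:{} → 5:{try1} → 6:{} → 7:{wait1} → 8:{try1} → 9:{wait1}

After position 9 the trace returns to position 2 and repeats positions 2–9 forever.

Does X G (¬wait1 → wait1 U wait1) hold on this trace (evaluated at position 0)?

Does not hold

The position after 0 is 1; G (¬wait1 → wait1 U wait1) is false there.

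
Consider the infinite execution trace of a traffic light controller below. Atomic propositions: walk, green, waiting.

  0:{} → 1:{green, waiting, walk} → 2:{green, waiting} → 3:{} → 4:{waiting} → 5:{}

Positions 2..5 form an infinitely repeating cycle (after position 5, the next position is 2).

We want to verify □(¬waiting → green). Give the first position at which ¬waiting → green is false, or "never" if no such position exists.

At position 0 the labels are {}, so ¬waiting → green is false there. This is the first violation.

0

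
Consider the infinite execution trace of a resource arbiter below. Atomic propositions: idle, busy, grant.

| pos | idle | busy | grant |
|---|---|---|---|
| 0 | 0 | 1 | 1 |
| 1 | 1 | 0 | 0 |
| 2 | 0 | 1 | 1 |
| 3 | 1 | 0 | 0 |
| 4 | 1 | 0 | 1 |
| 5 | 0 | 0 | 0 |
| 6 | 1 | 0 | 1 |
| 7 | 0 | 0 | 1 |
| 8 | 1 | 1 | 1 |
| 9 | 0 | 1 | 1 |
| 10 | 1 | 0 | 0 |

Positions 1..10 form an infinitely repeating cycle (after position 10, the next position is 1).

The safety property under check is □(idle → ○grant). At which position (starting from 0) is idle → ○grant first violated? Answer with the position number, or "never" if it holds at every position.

Check idle → ○grant at each position in order: 0 ✓, 1 ✓, 2 ✓, 3 ✓.
At position 4 the labels are {grant, idle} and the next position 5 has {}, so idle → ○grant is false there. This is the first violation.

4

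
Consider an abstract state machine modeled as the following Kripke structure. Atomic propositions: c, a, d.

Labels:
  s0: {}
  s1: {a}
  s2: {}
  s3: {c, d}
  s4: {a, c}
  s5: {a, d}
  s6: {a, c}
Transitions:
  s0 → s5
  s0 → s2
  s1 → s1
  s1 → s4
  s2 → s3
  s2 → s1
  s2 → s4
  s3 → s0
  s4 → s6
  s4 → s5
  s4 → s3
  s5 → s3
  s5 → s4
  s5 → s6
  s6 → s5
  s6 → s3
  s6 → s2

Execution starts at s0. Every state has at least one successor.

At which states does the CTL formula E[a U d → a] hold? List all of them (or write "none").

States satisfying a: {s1, s4, s5, s6}.
States satisfying d → a: {s0, s1, s2, s4, s5, s6}.
States satisfying E[a U d → a]: {s0, s1, s2, s4, s5, s6}.

{s0, s1, s2, s4, s5, s6}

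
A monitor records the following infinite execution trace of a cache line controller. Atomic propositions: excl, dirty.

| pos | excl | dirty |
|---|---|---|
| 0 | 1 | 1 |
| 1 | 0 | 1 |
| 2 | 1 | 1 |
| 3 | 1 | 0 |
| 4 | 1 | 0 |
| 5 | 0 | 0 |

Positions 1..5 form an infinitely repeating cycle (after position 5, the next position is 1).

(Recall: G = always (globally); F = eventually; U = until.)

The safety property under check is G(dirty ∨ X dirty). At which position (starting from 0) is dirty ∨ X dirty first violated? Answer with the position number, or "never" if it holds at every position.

Check dirty ∨ X dirty at each position in order: 0 ✓, 1 ✓, 2 ✓.
At position 3 the labels are {excl} and the next position 4 has {excl}, so dirty ∨ X dirty is false there. This is the first violation.

3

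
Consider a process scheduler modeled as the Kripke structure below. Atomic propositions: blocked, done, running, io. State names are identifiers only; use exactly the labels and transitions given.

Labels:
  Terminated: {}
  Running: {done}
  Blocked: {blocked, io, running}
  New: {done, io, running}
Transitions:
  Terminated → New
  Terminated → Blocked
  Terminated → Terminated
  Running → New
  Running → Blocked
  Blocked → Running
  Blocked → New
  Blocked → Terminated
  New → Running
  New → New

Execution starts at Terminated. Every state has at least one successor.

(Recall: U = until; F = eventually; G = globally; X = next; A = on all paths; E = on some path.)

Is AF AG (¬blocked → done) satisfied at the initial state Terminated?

States satisfying AG (¬blocked → done): ∅.
States satisfying AF AG (¬blocked → done): ∅.
There is a path from Terminated along which AG (¬blocked → done) never holds.
Terminated ∉ Sat(AF AG (¬blocked → done)).

Does not hold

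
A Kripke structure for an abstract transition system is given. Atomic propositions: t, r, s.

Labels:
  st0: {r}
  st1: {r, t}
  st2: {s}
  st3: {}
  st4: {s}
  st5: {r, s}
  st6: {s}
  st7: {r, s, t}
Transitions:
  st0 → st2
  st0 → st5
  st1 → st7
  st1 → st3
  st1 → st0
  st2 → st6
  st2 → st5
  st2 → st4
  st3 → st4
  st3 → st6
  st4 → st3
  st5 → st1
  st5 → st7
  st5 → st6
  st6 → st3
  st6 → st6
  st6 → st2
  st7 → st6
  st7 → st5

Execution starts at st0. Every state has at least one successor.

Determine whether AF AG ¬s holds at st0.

States satisfying AG ¬s: ∅.
States satisfying AF AG ¬s: ∅.
There is a path from st0 along which AG ¬s never holds.
st0 ∉ Sat(AF AG ¬s).

No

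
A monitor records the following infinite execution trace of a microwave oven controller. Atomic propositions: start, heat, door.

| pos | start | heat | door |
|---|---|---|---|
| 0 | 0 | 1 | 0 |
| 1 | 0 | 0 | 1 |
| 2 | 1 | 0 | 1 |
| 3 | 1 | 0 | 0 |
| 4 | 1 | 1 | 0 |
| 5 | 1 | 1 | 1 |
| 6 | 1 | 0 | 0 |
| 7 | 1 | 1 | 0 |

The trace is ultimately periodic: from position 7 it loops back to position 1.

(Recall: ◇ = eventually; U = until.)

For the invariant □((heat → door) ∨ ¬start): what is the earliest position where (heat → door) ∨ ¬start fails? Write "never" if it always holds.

Check (heat → door) ∨ ¬start at each position in order: 0 ✓, 1 ✓, 2 ✓, 3 ✓.
At position 4 the labels are {heat, start}, so (heat → door) ∨ ¬start is false there. This is the first violation.

4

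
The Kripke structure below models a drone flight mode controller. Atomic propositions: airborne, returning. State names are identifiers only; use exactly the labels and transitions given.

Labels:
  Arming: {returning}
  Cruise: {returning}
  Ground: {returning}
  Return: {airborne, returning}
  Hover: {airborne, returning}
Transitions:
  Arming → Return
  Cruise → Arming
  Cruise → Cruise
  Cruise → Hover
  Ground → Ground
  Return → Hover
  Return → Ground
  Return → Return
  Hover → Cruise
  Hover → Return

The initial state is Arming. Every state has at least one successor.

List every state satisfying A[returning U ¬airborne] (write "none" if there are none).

{Arming, Cruise, Ground}

States satisfying returning: {Arming, Cruise, Ground, Return, Hover}.
States satisfying ¬airborne: {Arming, Cruise, Ground}.
States satisfying A[returning U ¬airborne]: {Arming, Cruise, Ground}.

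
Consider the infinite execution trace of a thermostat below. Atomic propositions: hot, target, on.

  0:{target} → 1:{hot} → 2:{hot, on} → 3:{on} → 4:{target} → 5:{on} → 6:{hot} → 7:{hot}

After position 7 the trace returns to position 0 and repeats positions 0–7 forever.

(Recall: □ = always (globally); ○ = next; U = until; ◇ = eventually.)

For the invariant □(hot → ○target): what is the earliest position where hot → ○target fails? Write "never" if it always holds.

1

Check hot → ○target at each position in order: 0 ✓.
At position 1 the labels are {hot} and the next position 2 has {hot, on}, so hot → ○target is false there. This is the first violation.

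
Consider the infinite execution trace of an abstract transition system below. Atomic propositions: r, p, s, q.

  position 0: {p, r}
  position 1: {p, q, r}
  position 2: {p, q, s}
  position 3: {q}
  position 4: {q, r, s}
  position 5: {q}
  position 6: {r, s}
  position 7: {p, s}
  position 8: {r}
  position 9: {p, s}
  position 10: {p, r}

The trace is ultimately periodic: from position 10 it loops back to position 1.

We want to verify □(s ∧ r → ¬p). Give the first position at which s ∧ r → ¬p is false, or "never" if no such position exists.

s ∧ r → ¬p holds at every position 0..10, and those are all the positions the trace ever visits, so the invariant □(s ∧ r → ¬p) is never violated.

never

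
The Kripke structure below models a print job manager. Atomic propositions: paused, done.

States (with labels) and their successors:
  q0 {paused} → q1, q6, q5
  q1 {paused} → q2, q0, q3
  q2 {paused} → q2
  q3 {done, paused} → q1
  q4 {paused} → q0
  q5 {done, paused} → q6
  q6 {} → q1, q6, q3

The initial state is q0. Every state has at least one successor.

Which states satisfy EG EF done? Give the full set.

States satisfying EF done: {q0, q1, q3, q4, q5, q6}.
States satisfying EG EF done: {q0, q1, q3, q4, q5, q6}.

{q0, q1, q3, q4, q5, q6}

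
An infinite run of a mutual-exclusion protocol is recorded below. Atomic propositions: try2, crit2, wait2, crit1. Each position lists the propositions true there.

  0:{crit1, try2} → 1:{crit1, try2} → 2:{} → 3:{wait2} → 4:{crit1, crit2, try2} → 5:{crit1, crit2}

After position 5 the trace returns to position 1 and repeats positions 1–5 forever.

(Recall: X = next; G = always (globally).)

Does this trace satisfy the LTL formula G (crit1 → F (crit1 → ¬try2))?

Yes

crit1 → F (crit1 → ¬try2) holds at every position 0..5, and those are all positions ever visited, so G (crit1 → F (crit1 → ¬try2)) holds.
Positions where crit1 holds: 0, 1, 4, 5.
Check F (crit1 → ¬try2) at each: 0→ok, 1→ok, 4→ok, 5→ok.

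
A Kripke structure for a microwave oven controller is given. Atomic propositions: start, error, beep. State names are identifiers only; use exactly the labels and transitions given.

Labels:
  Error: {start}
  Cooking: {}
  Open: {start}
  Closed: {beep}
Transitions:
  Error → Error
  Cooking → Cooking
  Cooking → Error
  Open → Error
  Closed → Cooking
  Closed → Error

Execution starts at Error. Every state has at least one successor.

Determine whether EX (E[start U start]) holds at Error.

States satisfying E[start U start]: {Error, Open}.
States satisfying EX (E[start U start]): {Error, Cooking, Open, Closed}.
Error ∈ Sat(EX (E[start U start])).

Holds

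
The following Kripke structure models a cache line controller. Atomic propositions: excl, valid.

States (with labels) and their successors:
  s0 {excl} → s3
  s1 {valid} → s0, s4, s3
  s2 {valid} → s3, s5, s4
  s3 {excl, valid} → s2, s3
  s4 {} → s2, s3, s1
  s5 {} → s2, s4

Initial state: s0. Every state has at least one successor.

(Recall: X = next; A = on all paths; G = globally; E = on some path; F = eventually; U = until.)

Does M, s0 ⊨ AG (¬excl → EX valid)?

Satisfied

States satisfying ¬excl → EX valid: {s0, s1, s2, s3, s4, s5}.
States satisfying AG (¬excl → EX valid): {s0, s1, s2, s3, s4, s5}.
Every state reachable from s0 satisfies ¬excl → EX valid.
s0 ∈ Sat(AG (¬excl → EX valid)).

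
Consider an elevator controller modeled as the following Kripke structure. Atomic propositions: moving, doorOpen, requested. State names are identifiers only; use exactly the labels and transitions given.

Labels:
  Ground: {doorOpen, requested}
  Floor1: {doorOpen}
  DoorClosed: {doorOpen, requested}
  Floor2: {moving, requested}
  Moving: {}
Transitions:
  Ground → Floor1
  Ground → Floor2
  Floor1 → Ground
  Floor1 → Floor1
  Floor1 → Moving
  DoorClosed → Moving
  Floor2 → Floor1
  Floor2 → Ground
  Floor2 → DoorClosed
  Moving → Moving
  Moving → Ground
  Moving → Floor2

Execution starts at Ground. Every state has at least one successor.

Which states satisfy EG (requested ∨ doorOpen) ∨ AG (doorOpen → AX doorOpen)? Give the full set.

States satisfying requested ∨ doorOpen: {Ground, Floor1, DoorClosed, Floor2}.
States satisfying EG (requested ∨ doorOpen): {Ground, Floor1, Floor2}.
States satisfying doorOpen → AX doorOpen: {Floor2, Moving}.
States satisfying AG (doorOpen → AX doorOpen): ∅.
States satisfying EG (requested ∨ doorOpen) ∨ AG (doorOpen → AX doorOpen): {Ground, Floor1, Floor2}.

{Ground, Floor1, Floor2}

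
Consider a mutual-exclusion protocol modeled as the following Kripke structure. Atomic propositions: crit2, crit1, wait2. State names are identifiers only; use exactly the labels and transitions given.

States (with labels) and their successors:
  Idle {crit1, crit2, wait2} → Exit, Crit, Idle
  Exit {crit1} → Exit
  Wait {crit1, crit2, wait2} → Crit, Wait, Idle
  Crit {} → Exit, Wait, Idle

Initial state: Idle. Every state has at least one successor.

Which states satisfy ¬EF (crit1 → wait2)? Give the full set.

{Exit}

States satisfying crit1 → wait2: {Idle, Wait, Crit}.
States satisfying EF (crit1 → wait2): {Idle, Wait, Crit}.
States satisfying ¬EF (crit1 → wait2): {Exit}.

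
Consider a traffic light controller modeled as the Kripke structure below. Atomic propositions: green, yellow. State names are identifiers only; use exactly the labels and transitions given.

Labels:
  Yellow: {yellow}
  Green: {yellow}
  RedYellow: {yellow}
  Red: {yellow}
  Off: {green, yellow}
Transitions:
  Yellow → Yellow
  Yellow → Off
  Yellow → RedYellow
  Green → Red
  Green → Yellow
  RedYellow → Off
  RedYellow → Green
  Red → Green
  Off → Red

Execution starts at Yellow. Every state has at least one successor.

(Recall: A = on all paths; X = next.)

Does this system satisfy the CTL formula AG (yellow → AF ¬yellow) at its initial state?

States satisfying yellow → AF ¬yellow: ∅.
States satisfying AG (yellow → AF ¬yellow): ∅.
Green is reachable from Yellow and violates yellow → AF ¬yellow, so AG fails at Yellow.
Yellow ∉ Sat(AG (yellow → AF ¬yellow)).

Does not hold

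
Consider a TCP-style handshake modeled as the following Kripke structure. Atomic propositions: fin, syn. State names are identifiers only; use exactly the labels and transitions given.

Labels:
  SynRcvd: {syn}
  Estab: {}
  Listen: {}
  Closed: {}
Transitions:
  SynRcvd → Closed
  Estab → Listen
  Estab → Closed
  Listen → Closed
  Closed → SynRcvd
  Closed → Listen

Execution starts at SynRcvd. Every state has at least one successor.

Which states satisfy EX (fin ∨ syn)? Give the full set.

{Closed}

States satisfying fin ∨ syn: {SynRcvd}.
States satisfying EX (fin ∨ syn): {Closed}.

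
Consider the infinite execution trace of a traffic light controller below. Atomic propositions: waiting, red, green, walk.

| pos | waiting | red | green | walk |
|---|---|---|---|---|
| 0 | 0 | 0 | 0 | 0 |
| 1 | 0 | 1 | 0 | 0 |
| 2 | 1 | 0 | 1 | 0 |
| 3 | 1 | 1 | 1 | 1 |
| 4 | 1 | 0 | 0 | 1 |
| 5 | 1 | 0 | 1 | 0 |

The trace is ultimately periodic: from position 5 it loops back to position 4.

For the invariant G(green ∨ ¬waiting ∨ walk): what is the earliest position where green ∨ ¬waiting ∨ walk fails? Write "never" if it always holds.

green ∨ ¬waiting ∨ walk holds at every position 0..5, and those are all the positions the trace ever visits, so the invariant G(green ∨ ¬waiting ∨ walk) is never violated.

never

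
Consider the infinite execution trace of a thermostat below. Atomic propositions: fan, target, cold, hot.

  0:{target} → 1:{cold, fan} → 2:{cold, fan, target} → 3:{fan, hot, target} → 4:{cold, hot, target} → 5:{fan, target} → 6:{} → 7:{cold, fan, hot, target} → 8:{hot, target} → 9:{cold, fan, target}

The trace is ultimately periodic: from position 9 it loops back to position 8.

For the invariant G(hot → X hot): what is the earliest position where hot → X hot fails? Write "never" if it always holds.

Check hot → X hot at each position in order: 0 ✓, 1 ✓, 2 ✓, 3 ✓.
At position 4 the labels are {cold, hot, target} and the next position 5 has {fan, target}, so hot → X hot is false there. This is the first violation.

4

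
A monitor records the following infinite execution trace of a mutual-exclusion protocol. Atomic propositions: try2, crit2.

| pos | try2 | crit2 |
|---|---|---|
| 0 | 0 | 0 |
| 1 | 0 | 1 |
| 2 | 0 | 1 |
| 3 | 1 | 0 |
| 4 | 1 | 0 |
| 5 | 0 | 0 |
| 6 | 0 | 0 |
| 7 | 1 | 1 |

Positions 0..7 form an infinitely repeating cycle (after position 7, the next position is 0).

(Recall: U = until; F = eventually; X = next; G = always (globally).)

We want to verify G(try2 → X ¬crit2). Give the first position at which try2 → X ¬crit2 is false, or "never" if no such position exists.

never

try2 → X ¬crit2 holds at every position 0..7, and those are all the positions the trace ever visits, so the invariant G(try2 → X ¬crit2) is never violated.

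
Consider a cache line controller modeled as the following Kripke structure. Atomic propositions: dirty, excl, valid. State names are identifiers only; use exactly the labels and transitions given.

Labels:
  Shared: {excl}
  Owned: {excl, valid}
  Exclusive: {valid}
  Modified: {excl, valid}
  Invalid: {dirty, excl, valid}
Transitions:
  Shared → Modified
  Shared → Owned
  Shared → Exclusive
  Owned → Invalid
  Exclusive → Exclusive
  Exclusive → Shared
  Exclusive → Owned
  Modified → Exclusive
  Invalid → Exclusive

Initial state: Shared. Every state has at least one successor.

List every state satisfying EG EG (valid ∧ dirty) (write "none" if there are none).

States satisfying EG (valid ∧ dirty): ∅.
States satisfying EG EG (valid ∧ dirty): ∅.

none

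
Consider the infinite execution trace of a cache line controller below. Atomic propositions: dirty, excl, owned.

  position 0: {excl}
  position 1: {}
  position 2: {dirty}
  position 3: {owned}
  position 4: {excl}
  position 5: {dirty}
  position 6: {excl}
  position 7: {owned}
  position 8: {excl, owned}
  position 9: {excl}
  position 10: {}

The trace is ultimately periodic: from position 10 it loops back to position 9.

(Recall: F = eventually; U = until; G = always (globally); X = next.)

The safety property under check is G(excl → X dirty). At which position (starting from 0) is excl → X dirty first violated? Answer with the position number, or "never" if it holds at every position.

0

At position 0 the labels are {excl} and the next position 1 has {}, so excl → X dirty is false there. This is the first violation.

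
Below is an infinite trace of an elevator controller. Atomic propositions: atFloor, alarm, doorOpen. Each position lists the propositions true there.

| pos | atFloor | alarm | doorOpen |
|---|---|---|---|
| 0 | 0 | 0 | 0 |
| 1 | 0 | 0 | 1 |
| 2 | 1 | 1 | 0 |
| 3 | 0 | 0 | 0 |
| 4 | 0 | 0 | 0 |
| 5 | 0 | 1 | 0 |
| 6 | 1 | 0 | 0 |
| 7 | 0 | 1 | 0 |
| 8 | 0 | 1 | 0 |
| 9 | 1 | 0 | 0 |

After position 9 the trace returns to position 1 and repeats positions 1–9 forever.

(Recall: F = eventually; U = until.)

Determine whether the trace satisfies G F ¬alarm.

F ¬alarm holds at every position 0..9, and those are all positions ever visited, so G F ¬alarm holds.

Yes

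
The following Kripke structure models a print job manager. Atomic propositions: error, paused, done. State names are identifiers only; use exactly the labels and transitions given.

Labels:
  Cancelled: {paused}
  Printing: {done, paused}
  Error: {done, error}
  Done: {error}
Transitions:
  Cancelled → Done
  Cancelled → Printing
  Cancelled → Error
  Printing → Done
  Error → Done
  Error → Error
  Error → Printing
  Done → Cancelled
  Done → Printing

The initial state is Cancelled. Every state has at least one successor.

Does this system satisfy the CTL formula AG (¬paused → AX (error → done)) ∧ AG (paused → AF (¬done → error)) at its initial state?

States satisfying ¬paused → AX (error → done): {Cancelled, Printing, Done}.
States satisfying AG (¬paused → AX (error → done)): ∅.
States satisfying paused → AF (¬done → error): {Cancelled, Printing, Error, Done}.
States satisfying AG (paused → AF (¬done → error)): {Cancelled, Printing, Error, Done}.
States satisfying AG (¬paused → AX (error → done)) ∧ AG (paused → AF (¬done → error)): ∅.
Cancelled ∉ Sat(AG (¬paused → AX (error → done)) ∧ AG (paused → AF (¬done → error))).

Does not hold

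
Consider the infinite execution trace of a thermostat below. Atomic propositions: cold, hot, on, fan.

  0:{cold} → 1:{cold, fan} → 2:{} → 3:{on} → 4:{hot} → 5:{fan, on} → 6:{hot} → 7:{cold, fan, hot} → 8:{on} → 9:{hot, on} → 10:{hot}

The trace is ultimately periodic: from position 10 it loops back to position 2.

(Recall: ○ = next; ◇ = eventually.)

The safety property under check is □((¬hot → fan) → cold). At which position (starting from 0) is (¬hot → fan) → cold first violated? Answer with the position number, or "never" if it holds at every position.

4

Check (¬hot → fan) → cold at each position in order: 0 ✓, 1 ✓, 2 ✓, 3 ✓.
At position 4 the labels are {hot}, so (¬hot → fan) → cold is false there. This is the first violation.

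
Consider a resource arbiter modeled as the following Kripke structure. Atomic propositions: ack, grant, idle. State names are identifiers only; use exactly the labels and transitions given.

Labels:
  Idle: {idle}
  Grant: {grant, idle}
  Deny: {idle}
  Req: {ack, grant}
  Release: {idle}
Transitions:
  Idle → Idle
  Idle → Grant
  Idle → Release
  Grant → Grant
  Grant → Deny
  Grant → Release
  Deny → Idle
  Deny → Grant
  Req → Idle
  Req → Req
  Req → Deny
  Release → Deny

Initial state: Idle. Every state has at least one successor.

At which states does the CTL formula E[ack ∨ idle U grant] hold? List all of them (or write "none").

States satisfying ack ∨ idle: {Idle, Grant, Deny, Req, Release}.
States satisfying grant: {Grant, Req}.
States satisfying E[ack ∨ idle U grant]: {Idle, Grant, Deny, Req, Release}.

{Idle, Grant, Deny, Req, Release}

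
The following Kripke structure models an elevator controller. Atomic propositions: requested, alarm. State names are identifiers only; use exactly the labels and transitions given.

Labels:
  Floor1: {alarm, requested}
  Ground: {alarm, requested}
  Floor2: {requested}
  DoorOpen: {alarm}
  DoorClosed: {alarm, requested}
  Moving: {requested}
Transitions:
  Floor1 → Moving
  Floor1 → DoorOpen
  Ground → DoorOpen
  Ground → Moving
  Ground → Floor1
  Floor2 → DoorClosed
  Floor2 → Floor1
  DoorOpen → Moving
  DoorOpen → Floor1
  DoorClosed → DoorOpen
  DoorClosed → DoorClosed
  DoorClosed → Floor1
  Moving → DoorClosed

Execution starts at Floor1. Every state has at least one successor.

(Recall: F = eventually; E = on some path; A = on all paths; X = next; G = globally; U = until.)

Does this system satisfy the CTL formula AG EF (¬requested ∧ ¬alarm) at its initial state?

States satisfying EF (¬requested ∧ ¬alarm): ∅.
States satisfying AG EF (¬requested ∧ ¬alarm): ∅.
DoorClosed is reachable from Floor1 and violates EF (¬requested ∧ ¬alarm), so AG fails at Floor1.
Floor1 ∉ Sat(AG EF (¬requested ∧ ¬alarm)).

Does not hold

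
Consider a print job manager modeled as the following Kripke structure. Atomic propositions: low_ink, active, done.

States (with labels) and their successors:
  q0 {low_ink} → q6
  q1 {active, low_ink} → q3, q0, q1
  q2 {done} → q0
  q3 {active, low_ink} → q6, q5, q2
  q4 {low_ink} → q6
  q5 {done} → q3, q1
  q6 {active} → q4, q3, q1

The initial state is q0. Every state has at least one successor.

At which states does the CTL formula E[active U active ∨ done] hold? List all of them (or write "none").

{q1, q2, q3, q5, q6}

States satisfying active: {q1, q3, q6}.
States satisfying active ∨ done: {q1, q2, q3, q5, q6}.
States satisfying E[active U active ∨ done]: {q1, q2, q3, q5, q6}.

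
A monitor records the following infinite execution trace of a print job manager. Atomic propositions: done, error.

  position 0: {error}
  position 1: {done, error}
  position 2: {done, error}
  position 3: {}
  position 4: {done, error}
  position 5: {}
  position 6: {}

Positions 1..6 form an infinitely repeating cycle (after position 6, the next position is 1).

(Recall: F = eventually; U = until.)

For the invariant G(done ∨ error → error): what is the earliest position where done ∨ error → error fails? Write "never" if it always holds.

done ∨ error → error holds at every position 0..6, and those are all the positions the trace ever visits, so the invariant G(done ∨ error → error) is never violated.

never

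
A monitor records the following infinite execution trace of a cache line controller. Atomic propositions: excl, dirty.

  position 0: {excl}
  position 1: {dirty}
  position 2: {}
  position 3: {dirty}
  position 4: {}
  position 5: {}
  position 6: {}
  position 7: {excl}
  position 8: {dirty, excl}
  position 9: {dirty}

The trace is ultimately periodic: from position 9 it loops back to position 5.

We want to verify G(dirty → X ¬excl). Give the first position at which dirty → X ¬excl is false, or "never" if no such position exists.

dirty → X ¬excl holds at every position 0..9, and those are all the positions the trace ever visits, so the invariant G(dirty → X ¬excl) is never violated.

never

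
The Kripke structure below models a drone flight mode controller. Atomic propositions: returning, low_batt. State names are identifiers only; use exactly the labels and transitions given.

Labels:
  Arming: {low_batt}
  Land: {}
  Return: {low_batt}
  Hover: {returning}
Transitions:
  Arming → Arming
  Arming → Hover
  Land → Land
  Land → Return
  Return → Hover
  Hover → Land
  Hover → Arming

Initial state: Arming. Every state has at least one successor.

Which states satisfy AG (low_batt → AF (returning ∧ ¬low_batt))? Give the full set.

none

States satisfying low_batt → AF (returning ∧ ¬low_batt): {Land, Return, Hover}.
States satisfying AG (low_batt → AF (returning ∧ ¬low_batt)): ∅.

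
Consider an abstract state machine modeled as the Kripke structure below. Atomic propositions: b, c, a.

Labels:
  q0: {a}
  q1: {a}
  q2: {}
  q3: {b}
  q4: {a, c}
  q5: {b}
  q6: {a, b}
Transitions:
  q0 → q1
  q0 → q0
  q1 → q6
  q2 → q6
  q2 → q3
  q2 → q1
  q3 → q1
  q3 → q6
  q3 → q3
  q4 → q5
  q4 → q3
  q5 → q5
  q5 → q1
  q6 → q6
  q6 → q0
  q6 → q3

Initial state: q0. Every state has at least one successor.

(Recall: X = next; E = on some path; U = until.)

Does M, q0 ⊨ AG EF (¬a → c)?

States satisfying EF (¬a → c): {q0, q1, q2, q3, q4, q5, q6}.
States satisfying AG EF (¬a → c): {q0, q1, q2, q3, q4, q5, q6}.
Every state reachable from q0 satisfies EF (¬a → c).
q0 ∈ Sat(AG EF (¬a → c)).

Yes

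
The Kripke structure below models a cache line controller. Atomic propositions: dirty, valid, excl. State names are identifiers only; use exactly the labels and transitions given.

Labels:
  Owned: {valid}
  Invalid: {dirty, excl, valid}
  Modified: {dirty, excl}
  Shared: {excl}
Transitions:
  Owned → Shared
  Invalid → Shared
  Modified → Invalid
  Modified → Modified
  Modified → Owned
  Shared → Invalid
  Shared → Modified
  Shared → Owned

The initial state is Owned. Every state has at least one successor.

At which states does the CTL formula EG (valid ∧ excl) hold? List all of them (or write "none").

States satisfying valid ∧ excl: {Invalid}.
States satisfying EG (valid ∧ excl): ∅.

none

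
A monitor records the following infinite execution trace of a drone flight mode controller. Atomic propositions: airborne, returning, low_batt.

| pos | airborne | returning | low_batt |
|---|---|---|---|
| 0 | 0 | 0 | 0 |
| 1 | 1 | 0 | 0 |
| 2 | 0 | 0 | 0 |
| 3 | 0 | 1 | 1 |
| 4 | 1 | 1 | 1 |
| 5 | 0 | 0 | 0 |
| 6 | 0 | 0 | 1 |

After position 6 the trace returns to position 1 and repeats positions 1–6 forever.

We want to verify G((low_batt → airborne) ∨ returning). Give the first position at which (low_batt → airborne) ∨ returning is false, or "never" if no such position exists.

6

Check (low_batt → airborne) ∨ returning at each position in order: 0 ✓, 1 ✓, 2 ✓, 3 ✓, 4 ✓, 5 ✓.
At position 6 the labels are {low_batt}, so (low_batt → airborne) ∨ returning is false there. This is the first violation.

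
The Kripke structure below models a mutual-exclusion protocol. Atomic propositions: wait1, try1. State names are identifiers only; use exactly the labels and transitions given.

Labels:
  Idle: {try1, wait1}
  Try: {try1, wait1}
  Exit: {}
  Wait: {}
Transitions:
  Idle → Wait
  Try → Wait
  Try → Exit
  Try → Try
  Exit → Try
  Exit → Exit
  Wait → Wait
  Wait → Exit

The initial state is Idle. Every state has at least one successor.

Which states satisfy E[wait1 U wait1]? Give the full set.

{Idle, Try}

States satisfying wait1: {Idle, Try}.
States satisfying E[wait1 U wait1]: {Idle, Try}.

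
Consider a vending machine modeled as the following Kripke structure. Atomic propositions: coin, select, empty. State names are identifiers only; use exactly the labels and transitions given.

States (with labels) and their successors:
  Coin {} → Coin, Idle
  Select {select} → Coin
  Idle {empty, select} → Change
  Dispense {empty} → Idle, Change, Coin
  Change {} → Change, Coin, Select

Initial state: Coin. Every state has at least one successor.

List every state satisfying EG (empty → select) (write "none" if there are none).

States satisfying empty → select: {Coin, Select, Idle, Change}.
States satisfying EG (empty → select): {Coin, Select, Idle, Change}.

{Coin, Select, Idle, Change}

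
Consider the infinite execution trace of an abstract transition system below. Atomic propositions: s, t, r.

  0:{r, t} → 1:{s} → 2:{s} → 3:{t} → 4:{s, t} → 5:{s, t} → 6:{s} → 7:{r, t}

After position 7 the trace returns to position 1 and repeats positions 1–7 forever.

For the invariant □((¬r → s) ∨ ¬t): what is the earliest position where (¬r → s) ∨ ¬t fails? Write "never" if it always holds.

3

Check (¬r → s) ∨ ¬t at each position in order: 0 ✓, 1 ✓, 2 ✓.
At position 3 the labels are {t}, so (¬r → s) ∨ ¬t is false there. This is the first violation.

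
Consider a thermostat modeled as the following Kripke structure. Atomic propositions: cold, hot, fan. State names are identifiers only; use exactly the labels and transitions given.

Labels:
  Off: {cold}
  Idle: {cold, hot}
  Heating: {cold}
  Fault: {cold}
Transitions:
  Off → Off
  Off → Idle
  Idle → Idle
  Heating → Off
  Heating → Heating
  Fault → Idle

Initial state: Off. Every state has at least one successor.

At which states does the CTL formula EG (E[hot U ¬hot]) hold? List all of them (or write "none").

{Off, Heating}

States satisfying E[hot U ¬hot]: {Off, Heating, Fault}.
States satisfying EG (E[hot U ¬hot]): {Off, Heating}.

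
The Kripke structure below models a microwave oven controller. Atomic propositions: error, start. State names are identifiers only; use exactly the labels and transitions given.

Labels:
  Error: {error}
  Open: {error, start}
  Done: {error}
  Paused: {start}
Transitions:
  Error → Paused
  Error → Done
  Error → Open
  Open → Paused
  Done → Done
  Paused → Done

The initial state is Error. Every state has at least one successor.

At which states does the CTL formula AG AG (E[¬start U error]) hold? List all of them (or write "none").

States satisfying AG (E[¬start U error]): {Done}.
States satisfying AG AG (E[¬start U error]): {Done}.

{Done}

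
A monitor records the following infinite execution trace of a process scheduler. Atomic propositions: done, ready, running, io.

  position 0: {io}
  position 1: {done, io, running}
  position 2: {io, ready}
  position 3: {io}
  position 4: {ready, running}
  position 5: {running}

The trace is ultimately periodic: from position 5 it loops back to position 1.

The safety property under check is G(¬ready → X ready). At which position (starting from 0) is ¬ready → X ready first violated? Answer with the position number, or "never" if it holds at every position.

0

At position 0 the labels are {io} and the next position 1 has {done, io, running}, so ¬ready → X ready is false there. This is the first violation.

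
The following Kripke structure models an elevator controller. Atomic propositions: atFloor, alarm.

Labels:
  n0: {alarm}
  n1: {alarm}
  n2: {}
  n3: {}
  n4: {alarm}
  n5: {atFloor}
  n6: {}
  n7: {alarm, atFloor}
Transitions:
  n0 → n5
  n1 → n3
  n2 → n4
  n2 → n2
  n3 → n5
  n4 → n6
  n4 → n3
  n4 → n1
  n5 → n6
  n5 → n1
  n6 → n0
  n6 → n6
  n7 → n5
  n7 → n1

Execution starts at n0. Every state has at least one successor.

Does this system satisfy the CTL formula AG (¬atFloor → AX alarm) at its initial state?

Violated

States satisfying ¬atFloor → AX alarm: {n5, n7}.
States satisfying AG (¬atFloor → AX alarm): ∅.
n0 is reachable from n0 and violates ¬atFloor → AX alarm, so AG fails at n0.
n0 ∉ Sat(AG (¬atFloor → AX alarm)).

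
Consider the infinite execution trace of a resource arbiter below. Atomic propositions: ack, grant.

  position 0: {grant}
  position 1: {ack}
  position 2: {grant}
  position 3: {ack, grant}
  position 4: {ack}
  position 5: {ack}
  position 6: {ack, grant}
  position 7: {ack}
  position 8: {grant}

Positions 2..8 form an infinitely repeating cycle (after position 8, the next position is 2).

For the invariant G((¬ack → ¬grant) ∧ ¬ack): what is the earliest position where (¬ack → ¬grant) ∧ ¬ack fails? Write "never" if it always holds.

0

At position 0 the labels are {grant}, so (¬ack → ¬grant) ∧ ¬ack is false there. This is the first violation.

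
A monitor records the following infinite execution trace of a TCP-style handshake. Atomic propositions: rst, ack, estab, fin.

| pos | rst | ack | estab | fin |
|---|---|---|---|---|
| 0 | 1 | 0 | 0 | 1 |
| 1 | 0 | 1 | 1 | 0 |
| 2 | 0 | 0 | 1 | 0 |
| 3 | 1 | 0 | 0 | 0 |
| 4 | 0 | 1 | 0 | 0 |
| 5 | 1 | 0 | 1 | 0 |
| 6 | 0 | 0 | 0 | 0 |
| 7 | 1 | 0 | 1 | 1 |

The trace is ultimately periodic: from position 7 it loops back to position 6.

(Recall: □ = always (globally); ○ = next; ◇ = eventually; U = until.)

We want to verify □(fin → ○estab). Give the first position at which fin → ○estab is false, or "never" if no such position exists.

Check fin → ○estab at each position in order: 0 ✓, 1 ✓, 2 ✓, 3 ✓, 4 ✓, 5 ✓, 6 ✓.
At position 7 the labels are {estab, fin, rst} and the next position 6 has {}, so fin → ○estab is false there. This is the first violation.

7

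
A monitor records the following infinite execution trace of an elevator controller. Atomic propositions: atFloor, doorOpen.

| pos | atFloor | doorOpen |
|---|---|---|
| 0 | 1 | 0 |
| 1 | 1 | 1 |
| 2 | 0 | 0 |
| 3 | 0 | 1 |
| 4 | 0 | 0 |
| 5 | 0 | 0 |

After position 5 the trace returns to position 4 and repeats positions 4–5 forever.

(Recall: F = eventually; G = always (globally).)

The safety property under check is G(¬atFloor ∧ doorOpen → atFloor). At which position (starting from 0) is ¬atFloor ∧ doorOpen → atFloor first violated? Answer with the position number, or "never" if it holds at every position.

3

Check ¬atFloor ∧ doorOpen → atFloor at each position in order: 0 ✓, 1 ✓, 2 ✓.
At position 3 the labels are {doorOpen}, so ¬atFloor ∧ doorOpen → atFloor is false there. This is the first violation.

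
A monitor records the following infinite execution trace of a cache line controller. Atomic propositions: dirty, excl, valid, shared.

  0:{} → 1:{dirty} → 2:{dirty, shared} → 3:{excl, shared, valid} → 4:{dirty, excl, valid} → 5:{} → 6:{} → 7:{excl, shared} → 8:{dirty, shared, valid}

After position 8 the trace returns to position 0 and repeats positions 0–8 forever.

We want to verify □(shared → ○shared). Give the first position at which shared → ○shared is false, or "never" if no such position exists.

Check shared → ○shared at each position in order: 0 ✓, 1 ✓, 2 ✓.
At position 3 the labels are {excl, shared, valid} and the next position 4 has {dirty, excl, valid}, so shared → ○shared is false there. This is the first violation.

3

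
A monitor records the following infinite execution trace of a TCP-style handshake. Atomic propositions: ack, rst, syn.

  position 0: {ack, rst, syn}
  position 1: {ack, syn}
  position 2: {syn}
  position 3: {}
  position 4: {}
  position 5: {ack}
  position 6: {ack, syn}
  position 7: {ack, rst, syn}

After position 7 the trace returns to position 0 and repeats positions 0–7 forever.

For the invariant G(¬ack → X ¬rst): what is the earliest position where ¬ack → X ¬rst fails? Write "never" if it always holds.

¬ack → X ¬rst holds at every position 0..7, and those are all the positions the trace ever visits, so the invariant G(¬ack → X ¬rst) is never violated.

never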